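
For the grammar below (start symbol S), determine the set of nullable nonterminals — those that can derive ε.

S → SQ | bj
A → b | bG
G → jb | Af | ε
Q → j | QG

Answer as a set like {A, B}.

Directly nullable (have an ε-rule): {G}.
Not nullable: A, Q, S — each has a terminal in every rule's right-hand side or depends on a non-nullable symbol.

{G}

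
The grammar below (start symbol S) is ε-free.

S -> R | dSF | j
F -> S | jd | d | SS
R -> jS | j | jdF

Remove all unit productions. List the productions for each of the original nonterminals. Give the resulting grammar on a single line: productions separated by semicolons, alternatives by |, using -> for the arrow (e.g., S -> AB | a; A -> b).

S -> j | jS | dSF | jdF; F -> d | j | SS | jS | jd | dSF | jdF; R -> j | jS | jdF

Unit productions: F->S, S->R.
Unit pairs (A ⇒* B via units): (F,R), (F,S), (S,R).
S: inherits non-unit rules of {R, S} → dSF | j | jS | jdF.
F: inherits non-unit rules of {F, R, S} → SS | d | dSF | j | jS | jd | jdF.
R: inherits non-unit rules of {R} → j | jS | jdF.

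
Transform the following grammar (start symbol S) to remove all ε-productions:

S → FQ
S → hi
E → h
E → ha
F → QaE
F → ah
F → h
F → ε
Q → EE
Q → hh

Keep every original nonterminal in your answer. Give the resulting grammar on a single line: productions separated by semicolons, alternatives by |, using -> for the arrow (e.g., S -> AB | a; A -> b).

S -> Q | FQ | hi; E -> h | ha; F -> h | ah | QaE; Q -> EE | hh

Nullable set: {F}.
S -> FQ: F nullable, giving FQ | Q.
Drop F -> ε.
Unchanged (no nullable symbols): S -> hi; E -> h; E -> ha; F -> QaE; F -> ah; F -> h; Q -> EE; Q -> hh.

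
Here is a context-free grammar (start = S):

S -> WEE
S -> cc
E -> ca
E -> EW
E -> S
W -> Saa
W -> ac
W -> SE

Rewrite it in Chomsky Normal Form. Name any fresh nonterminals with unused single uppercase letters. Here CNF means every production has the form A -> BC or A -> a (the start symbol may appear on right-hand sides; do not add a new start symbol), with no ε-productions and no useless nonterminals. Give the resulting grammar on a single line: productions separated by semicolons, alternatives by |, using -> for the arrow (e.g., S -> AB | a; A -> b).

No ε-productions.
After unit-elimination: S -> cc | WEE; E -> EW | ca | cc | WEE; W -> SE | ac | Saa.
TERM: introduce B -> a, A -> c and substitute in every rule of length ≥2.
BIN: E -> WEE becomes E -> WC, C -> EE; S -> WEE becomes S -> WD, D -> EE; W -> SBB becomes W -> SF, F -> BB.

S -> AA | WD; A -> c; B -> a; C -> EE; D -> EE; E -> AA | AB | EW | WC; F -> BB; W -> BA | SE | SF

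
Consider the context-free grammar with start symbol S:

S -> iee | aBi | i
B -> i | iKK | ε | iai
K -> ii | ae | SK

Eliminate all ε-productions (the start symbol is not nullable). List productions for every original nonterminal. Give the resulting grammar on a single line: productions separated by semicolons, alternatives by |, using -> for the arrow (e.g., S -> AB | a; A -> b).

S -> i | ai | aBi | iee; B -> i | iKK | iai; K -> SK | ae | ii

Nullable set: {B}.
S -> aBi: B nullable, giving aBi | ai.
Drop B -> ε.
Unchanged (no nullable symbols): S -> i; S -> iee; B -> i; B -> iKK; B -> iai; K -> SK; K -> ae; K -> ii.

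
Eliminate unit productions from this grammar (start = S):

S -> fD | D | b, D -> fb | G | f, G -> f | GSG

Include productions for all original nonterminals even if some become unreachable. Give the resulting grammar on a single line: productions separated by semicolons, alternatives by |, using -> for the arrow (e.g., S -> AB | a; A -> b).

S -> b | f | fD | fb | GSG; D -> f | fb | GSG; G -> f | GSG

Unit productions: D->G, S->D.
Unit pairs (A ⇒* B via units): (D,G), (S,D), (S,G).
S: inherits non-unit rules of {D, G, S} → GSG | b | f | fD | fb.
D: inherits non-unit rules of {D, G} → GSG | f | fb.
G: inherits non-unit rules of {G} → GSG | f.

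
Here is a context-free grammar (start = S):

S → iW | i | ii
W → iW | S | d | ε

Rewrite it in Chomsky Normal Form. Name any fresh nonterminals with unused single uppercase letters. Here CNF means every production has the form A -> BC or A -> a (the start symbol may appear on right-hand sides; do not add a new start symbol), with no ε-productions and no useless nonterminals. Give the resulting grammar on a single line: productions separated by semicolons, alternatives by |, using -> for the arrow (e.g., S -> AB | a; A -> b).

S -> i | AA | AW; A -> i; W -> d | i | AA | AW

Nullable: {W}; after ε-elimination: S -> i | iW | ii; W -> S | d | i | iW.
After unit-elimination: S -> i | iW | ii; W -> d | i | iW | ii.
TERM: introduce A -> i and substitute in every rule of length ≥2.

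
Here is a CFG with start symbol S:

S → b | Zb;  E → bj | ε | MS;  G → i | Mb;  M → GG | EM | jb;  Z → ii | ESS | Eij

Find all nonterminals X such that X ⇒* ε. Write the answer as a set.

Directly nullable (have an ε-rule): {E}.
Not nullable: G, M, S, Z — each has a terminal in every rule's right-hand side or depends on a non-nullable symbol.

{E}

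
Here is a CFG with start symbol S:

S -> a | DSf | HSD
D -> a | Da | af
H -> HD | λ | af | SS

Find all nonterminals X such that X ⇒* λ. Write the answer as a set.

{H}

Directly nullable (have an ε-rule): {H}.
Not nullable: D, S — each has a terminal in every rule's right-hand side or depends on a non-nullable symbol.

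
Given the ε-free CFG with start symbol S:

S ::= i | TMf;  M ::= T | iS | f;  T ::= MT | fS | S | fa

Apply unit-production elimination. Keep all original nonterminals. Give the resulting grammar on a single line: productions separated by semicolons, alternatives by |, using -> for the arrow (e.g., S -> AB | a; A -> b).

S -> i | TMf; M -> f | i | MT | fS | fa | iS | TMf; T -> i | MT | fS | fa | TMf

Unit productions: M->T, T->S.
Unit pairs (A ⇒* B via units): (M,S), (M,T), (T,S).
S: inherits non-unit rules of {S} → TMf | i.
M: inherits non-unit rules of {M, S, T} → MT | TMf | f | fS | fa | i | iS.
T: inherits non-unit rules of {S, T} → MT | TMf | fS | fa | i.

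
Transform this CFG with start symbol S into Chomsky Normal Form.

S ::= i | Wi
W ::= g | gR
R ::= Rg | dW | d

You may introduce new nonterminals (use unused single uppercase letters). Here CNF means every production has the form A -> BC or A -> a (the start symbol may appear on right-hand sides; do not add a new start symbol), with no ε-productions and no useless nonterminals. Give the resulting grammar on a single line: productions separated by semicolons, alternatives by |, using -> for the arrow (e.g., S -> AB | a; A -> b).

No ε-productions.
No unit productions to eliminate.
TERM: introduce B -> d, A -> g, C -> i and substitute in every rule of length ≥2.

S -> i | WC; A -> g; B -> d; C -> i; R -> d | BW | RA; W -> g | AR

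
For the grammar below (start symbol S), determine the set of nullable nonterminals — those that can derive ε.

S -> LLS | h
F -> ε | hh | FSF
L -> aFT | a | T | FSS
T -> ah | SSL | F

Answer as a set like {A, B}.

{F, L, T}

Directly nullable (have an ε-rule): {F}.
T is nullable via T -> F (every symbol on the right is already known nullable).
L is nullable via L -> T (every symbol on the right is already known nullable).
Not nullable: S — each has a terminal in every rule's right-hand side or depends on a non-nullable symbol.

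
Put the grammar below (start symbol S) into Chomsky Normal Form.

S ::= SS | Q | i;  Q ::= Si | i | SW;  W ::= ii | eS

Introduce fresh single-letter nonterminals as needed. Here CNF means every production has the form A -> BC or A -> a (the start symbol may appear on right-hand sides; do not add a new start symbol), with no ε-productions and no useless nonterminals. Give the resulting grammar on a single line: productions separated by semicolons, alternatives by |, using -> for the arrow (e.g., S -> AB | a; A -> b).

S -> i | SA | SS | SW; A -> i; B -> e; W -> AA | BS

No ε-productions.
After unit-elimination: S -> i | SS | SW | Si; Q -> i | SW | Si; W -> eS | ii.
TERM: introduce B -> e, A -> i and substitute in every rule of length ≥2.
Drop unreachable/unproductive: Q.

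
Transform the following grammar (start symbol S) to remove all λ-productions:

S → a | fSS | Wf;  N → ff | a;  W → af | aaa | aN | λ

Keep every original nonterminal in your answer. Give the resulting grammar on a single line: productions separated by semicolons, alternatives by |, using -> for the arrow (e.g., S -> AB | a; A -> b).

S -> a | f | Wf | fSS; N -> a | ff; W -> aN | af | aaa

Nullable set: {W}.
S -> Wf: W nullable, giving Wf | f.
Drop W -> λ.
Unchanged (no nullable symbols): S -> a; S -> fSS; N -> a; N -> ff; W -> aN; W -> aaa; W -> af.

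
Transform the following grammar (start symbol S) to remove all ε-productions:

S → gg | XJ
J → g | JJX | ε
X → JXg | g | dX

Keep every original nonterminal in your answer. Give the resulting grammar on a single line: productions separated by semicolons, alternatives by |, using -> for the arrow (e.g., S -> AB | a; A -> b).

S -> X | XJ | gg; J -> X | g | JX | JJX; X -> g | Xg | dX | JXg

Nullable set: {J}.
S -> XJ: J nullable, giving X | XJ.
Drop J -> ε.
J -> JJX: J, J nullable, giving JJX | JX | X.
X -> JXg: J nullable, giving JXg | Xg.
Unchanged (no nullable symbols): S -> gg; J -> g; X -> dX; X -> g.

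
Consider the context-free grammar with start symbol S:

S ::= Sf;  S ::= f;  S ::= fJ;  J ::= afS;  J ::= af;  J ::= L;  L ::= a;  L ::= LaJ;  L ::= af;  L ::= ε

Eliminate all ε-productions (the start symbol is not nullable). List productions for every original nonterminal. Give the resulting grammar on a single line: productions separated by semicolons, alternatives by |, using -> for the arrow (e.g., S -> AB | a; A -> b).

Nullable set: {J, L}.
S -> fJ: J nullable, giving f | fJ.
J -> L: L nullable, giving L.
Drop L -> ε.
L -> LaJ: L, J nullable, giving La | LaJ | a | aJ.
Unchanged (no nullable symbols): S -> Sf; S -> f; J -> af; J -> afS; L -> a; L -> af.

S -> f | Sf | fJ; J -> L | af | afS; L -> a | La | aJ | af | LaJ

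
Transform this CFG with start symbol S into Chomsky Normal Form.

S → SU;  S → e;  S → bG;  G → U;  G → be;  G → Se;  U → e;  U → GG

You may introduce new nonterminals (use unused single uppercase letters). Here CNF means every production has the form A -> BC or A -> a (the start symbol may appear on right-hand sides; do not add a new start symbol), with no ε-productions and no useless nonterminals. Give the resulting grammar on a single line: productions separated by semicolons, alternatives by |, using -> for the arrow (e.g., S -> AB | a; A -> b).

No ε-productions.
After unit-elimination: S -> e | SU | bG; G -> e | GG | Se | be; U -> e | GG.
TERM: introduce B -> b, A -> e and substitute in every rule of length ≥2.

S -> e | BG | SU; A -> e; B -> b; G -> e | BA | GG | SA; U -> e | GG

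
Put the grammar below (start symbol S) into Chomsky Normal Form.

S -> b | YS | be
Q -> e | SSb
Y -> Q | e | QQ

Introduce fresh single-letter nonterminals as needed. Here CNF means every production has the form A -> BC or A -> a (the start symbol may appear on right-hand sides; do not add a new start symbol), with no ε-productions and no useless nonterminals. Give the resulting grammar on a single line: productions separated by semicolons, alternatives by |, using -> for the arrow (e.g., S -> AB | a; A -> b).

S -> b | AB | YS; A -> b; B -> e; C -> SA; D -> SA; Q -> e | SC; Y -> e | QQ | SD

No ε-productions.
After unit-elimination: S -> b | YS | be; Q -> e | SSb; Y -> e | QQ | SSb.
TERM: introduce A -> b, B -> e and substitute in every rule of length ≥2.
BIN: Q -> SSA becomes Q -> SC, C -> SA; Y -> SSA becomes Y -> SD, D -> SA.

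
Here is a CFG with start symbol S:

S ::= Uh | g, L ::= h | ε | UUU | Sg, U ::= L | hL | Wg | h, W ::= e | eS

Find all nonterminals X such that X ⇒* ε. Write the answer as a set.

Directly nullable (have an ε-rule): {L}.
U is nullable via U -> L (every symbol on the right is already known nullable).
Not nullable: S, W — each has a terminal in every rule's right-hand side or depends on a non-nullable symbol.

{L, U}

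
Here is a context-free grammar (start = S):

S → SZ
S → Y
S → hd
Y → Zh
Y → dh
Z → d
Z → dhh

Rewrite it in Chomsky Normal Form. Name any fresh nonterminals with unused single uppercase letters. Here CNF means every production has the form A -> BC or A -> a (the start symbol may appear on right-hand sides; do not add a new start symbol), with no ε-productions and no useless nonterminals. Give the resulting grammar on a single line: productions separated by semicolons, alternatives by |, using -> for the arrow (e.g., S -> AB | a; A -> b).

S -> AB | BA | SZ | ZA; A -> h; B -> d; C -> AA; Z -> d | BC

No ε-productions.
After unit-elimination: S -> SZ | Zh | dh | hd; Y -> Zh | dh; Z -> d | dhh.
TERM: introduce B -> d, A -> h and substitute in every rule of length ≥2.
BIN: Z -> BAA becomes Z -> BC, C -> AA.
Drop unreachable/unproductive: Y.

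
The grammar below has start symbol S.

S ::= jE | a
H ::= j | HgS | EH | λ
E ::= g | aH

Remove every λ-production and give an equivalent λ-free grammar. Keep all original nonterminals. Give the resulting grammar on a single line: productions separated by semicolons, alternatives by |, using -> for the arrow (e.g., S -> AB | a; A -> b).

Nullable set: {H}.
E -> aH: H nullable, giving a | aH.
Drop H -> λ.
H -> EH: H nullable, giving E | EH.
H -> HgS: H nullable, giving HgS | gS.
Unchanged (no nullable symbols): S -> a; S -> jE; E -> g; H -> j.

S -> a | jE; E -> a | g | aH; H -> E | j | EH | gS | HgS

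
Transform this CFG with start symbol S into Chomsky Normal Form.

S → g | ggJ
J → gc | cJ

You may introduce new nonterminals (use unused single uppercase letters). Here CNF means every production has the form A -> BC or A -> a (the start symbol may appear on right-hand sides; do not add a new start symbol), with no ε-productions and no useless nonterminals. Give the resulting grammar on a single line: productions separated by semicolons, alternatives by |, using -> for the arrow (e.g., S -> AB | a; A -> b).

S -> g | BC; A -> c; B -> g; C -> BJ; J -> AJ | BA

No ε-productions.
No unit productions to eliminate.
TERM: introduce A -> c, B -> g and substitute in every rule of length ≥2.
BIN: S -> BBJ becomes S -> BC, C -> BJ.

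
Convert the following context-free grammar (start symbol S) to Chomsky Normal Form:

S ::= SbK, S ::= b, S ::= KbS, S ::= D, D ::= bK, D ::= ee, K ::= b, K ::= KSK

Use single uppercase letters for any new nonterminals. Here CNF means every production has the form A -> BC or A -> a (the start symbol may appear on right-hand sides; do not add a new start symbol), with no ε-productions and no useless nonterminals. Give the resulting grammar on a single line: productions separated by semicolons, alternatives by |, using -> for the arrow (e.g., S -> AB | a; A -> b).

S -> b | AK | BB | KE | SF; A -> b; B -> e; C -> SK; E -> AS; F -> AK; K -> b | KC

No ε-productions.
After unit-elimination: S -> b | bK | ee | KbS | SbK; D -> bK | ee; K -> b | KSK.
TERM: introduce A -> b, B -> e and substitute in every rule of length ≥2.
BIN: K -> KSK becomes K -> KC, C -> SK; S -> KAS becomes S -> KE, E -> AS; S -> SAK becomes S -> SF, F -> AK.
Drop unreachable/unproductive: D.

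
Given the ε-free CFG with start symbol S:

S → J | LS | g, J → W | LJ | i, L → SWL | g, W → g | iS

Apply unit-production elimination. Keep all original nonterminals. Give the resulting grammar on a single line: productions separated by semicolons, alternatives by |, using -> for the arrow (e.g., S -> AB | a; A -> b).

S -> g | i | LJ | LS | iS; J -> g | i | LJ | iS; L -> g | SWL; W -> g | iS

Unit productions: J->W, S->J.
Unit pairs (A ⇒* B via units): (J,W), (S,J), (S,W).
S: inherits non-unit rules of {J, S, W} → LJ | LS | g | i | iS.
J: inherits non-unit rules of {J, W} → LJ | g | i | iS.
L: inherits non-unit rules of {L} → SWL | g.
W: inherits non-unit rules of {W} → g | iS.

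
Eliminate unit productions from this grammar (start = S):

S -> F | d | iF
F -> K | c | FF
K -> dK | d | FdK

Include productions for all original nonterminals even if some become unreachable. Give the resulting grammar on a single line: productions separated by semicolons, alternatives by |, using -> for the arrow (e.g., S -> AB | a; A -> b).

Unit productions: F->K, S->F.
Unit pairs (A ⇒* B via units): (F,K), (S,F), (S,K).
S: inherits non-unit rules of {F, K, S} → FF | FdK | c | d | dK | iF.
F: inherits non-unit rules of {F, K} → FF | FdK | c | d | dK.
K: inherits non-unit rules of {K} → FdK | d | dK.

S -> c | d | FF | dK | iF | FdK; F -> c | d | FF | dK | FdK; K -> d | dK | FdK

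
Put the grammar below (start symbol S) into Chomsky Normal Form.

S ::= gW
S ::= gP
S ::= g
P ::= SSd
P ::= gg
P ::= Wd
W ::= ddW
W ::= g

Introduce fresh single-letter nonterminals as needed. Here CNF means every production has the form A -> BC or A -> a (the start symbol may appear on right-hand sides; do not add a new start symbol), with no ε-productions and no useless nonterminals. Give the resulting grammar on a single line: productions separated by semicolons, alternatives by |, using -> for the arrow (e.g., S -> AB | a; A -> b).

S -> g | BP | BW; A -> d; B -> g; C -> SA; D -> AW; P -> BB | SC | WA; W -> g | AD

No ε-productions.
No unit productions to eliminate.
TERM: introduce A -> d, B -> g and substitute in every rule of length ≥2.
BIN: P -> SSA becomes P -> SC, C -> SA; W -> AAW becomes W -> AD, D -> AW.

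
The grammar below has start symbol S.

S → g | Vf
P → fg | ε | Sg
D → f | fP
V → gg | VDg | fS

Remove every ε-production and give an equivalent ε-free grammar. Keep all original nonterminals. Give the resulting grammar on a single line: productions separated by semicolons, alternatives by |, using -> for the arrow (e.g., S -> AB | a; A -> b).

Nullable set: {P}.
D -> fP: P nullable, giving f | fP.
Drop P -> ε.
Unchanged (no nullable symbols): S -> Vf; S -> g; D -> f; P -> Sg; P -> fg; V -> VDg; V -> fS; V -> gg.

S -> g | Vf; D -> f | fP; P -> Sg | fg; V -> fS | gg | VDg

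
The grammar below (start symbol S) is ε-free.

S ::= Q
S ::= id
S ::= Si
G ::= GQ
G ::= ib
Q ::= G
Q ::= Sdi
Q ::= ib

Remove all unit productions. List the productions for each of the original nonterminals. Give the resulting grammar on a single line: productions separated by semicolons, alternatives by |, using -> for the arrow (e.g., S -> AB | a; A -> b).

Unit productions: Q->G, S->Q.
Unit pairs (A ⇒* B via units): (Q,G), (S,G), (S,Q).
S: inherits non-unit rules of {G, Q, S} → GQ | Sdi | Si | ib | id.
G: inherits non-unit rules of {G} → GQ | ib.
Q: inherits non-unit rules of {G, Q} → GQ | Sdi | ib.

S -> GQ | Si | ib | id | Sdi; G -> GQ | ib; Q -> GQ | ib | Sdi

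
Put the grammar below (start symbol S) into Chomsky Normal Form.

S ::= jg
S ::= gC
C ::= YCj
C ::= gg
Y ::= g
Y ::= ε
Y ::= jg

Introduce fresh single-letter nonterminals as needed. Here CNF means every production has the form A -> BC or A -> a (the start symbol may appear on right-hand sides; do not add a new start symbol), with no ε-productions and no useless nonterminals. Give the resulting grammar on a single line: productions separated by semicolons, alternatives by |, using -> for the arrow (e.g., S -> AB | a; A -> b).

S -> AB | BC; A -> j; B -> g; C -> BB | CA | YD; D -> CA; Y -> g | AB

Nullable: {Y}; after ε-elimination: S -> gC | jg; C -> Cj | gg | YCj; Y -> g | jg.
No unit productions to eliminate.
TERM: introduce B -> g, A -> j and substitute in every rule of length ≥2.
BIN: C -> YCA becomes C -> YD, D -> CA.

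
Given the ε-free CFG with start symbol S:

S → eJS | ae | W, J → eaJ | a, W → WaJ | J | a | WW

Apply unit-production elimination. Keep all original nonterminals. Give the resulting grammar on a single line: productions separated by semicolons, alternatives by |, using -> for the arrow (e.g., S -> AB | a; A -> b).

S -> a | WW | ae | WaJ | eJS | eaJ; J -> a | eaJ; W -> a | WW | WaJ | eaJ

Unit productions: S->W, W->J.
Unit pairs (A ⇒* B via units): (S,J), (S,W), (W,J).
S: inherits non-unit rules of {J, S, W} → WW | WaJ | a | ae | eJS | eaJ.
J: inherits non-unit rules of {J} → a | eaJ.
W: inherits non-unit rules of {J, W} → WW | WaJ | a | eaJ.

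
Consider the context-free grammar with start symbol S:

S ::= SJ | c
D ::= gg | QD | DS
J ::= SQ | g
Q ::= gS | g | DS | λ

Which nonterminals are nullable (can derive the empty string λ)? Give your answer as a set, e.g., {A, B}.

Directly nullable (have an ε-rule): {Q}.
Not nullable: D, J, S — each has a terminal in every rule's right-hand side or depends on a non-nullable symbol.

{Q}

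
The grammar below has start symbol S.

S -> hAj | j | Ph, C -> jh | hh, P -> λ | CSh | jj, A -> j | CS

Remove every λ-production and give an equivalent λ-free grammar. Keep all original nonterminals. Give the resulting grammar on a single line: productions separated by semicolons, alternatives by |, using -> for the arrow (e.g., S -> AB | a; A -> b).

S -> h | j | Ph | hAj; A -> j | CS; C -> hh | jh; P -> jj | CSh

Nullable set: {P}.
S -> Ph: P nullable, giving Ph | h.
Drop P -> λ.
Unchanged (no nullable symbols): S -> hAj; S -> j; A -> CS; A -> j; C -> hh; C -> jh; P -> CSh; P -> jj.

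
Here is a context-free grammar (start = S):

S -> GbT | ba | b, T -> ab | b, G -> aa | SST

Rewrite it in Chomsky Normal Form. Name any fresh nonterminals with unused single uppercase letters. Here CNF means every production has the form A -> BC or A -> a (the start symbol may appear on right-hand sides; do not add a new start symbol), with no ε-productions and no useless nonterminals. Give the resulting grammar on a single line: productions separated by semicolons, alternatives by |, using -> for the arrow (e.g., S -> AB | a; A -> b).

S -> b | BA | GD; A -> a; B -> b; C -> ST; D -> BT; G -> AA | SC; T -> b | AB

No ε-productions.
No unit productions to eliminate.
TERM: introduce A -> a, B -> b and substitute in every rule of length ≥2.
BIN: G -> SST becomes G -> SC, C -> ST; S -> GBT becomes S -> GD, D -> BT.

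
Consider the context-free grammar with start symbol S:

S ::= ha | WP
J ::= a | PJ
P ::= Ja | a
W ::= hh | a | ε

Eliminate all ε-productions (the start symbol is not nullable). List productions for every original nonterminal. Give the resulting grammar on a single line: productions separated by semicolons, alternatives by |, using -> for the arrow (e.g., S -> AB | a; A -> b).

Nullable set: {W}.
S -> WP: W nullable, giving P | WP.
Drop W -> ε.
Unchanged (no nullable symbols): S -> ha; J -> PJ; J -> a; P -> Ja; P -> a; W -> a; W -> hh.

S -> P | WP | ha; J -> a | PJ; P -> a | Ja; W -> a | hh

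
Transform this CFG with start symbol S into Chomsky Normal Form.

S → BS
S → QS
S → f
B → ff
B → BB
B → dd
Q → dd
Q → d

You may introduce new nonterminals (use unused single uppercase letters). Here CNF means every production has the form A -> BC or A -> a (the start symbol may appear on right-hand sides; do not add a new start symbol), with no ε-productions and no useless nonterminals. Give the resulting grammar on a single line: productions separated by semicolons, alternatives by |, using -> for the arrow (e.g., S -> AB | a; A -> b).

No ε-productions.
No unit productions to eliminate.
TERM: introduce A -> d, C -> f and substitute in every rule of length ≥2.

S -> f | BS | QS; A -> d; B -> AA | BB | CC; C -> f; Q -> d | AA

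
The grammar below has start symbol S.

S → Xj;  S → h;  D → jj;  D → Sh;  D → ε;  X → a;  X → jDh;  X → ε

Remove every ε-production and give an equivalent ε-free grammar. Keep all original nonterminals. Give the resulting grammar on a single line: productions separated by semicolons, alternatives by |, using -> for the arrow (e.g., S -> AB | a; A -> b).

Nullable set: {D, X}.
S -> Xj: X nullable, giving Xj | j.
Drop D -> ε.
Drop X -> ε.
X -> jDh: D nullable, giving jDh | jh.
Unchanged (no nullable symbols): S -> h; D -> Sh; D -> jj; X -> a.

S -> h | j | Xj; D -> Sh | jj; X -> a | jh | jDh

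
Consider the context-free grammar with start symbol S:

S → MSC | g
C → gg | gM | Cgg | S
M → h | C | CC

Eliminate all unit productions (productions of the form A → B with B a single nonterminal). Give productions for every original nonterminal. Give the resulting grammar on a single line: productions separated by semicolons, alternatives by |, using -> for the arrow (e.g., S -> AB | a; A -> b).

S -> g | MSC; C -> g | gM | gg | Cgg | MSC; M -> g | h | CC | gM | gg | Cgg | MSC

Unit productions: C->S, M->C.
Unit pairs (A ⇒* B via units): (C,S), (M,C), (M,S).
S: inherits non-unit rules of {S} → MSC | g.
C: inherits non-unit rules of {C, S} → Cgg | MSC | g | gM | gg.
M: inherits non-unit rules of {C, M, S} → CC | Cgg | MSC | g | gM | gg | h.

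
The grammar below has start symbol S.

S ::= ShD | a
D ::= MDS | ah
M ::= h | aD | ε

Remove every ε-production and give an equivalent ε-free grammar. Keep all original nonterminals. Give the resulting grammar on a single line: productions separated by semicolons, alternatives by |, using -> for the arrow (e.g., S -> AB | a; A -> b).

Nullable set: {M}.
D -> MDS: M nullable, giving DS | MDS.
Drop M -> ε.
Unchanged (no nullable symbols): S -> ShD; S -> a; D -> ah; M -> aD; M -> h.

S -> a | ShD; D -> DS | ah | MDS; M -> h | aD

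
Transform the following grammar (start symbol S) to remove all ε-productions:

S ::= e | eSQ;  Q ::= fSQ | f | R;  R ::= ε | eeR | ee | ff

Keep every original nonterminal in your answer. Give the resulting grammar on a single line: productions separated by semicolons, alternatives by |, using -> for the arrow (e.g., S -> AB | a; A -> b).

S -> e | eS | eSQ; Q -> R | f | fS | fSQ; R -> ee | ff | eeR

Nullable set: {Q, R}.
S -> eSQ: Q nullable, giving eS | eSQ.
Q -> R: R nullable, giving R.
Q -> fSQ: Q nullable, giving fS | fSQ.
Drop R -> ε.
R -> eeR: R nullable, giving ee | eeR.
Unchanged (no nullable symbols): S -> e; Q -> f; R -> ee; R -> ff.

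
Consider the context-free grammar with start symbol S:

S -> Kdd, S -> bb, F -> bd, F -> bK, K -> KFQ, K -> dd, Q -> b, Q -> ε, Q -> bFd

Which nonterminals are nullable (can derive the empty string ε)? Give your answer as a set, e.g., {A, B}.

{Q}

Directly nullable (have an ε-rule): {Q}.
Not nullable: F, K, S — each has a terminal in every rule's right-hand side or depends on a non-nullable symbol.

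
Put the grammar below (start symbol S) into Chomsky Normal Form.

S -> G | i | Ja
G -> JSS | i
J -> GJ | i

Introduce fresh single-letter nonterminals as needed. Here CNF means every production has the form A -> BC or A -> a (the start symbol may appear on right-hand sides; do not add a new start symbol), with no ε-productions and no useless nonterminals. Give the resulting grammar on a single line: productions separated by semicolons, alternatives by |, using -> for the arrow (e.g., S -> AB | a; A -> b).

No ε-productions.
After unit-elimination: S -> i | Ja | JSS; G -> i | JSS; J -> i | GJ.
TERM: introduce A -> a and substitute in every rule of length ≥2.
BIN: G -> JSS becomes G -> JB, B -> SS; S -> JSS becomes S -> JC, C -> SS.

S -> i | JA | JC; A -> a; B -> SS; C -> SS; G -> i | JB; J -> i | GJ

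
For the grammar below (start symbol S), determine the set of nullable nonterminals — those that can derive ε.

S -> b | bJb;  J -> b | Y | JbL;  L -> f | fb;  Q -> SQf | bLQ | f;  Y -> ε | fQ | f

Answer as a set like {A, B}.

Directly nullable (have an ε-rule): {Y}.
J is nullable via J -> Y (every symbol on the right is already known nullable).
Not nullable: L, Q, S — each has a terminal in every rule's right-hand side or depends on a non-nullable symbol.

{J, Y}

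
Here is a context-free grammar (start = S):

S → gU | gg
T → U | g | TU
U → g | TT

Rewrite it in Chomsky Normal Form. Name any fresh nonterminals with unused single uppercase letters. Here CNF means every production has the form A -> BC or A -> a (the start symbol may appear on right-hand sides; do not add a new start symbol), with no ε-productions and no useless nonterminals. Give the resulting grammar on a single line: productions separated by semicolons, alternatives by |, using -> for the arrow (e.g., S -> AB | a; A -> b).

S -> AA | AU; A -> g; T -> g | TT | TU; U -> g | TT

No ε-productions.
After unit-elimination: S -> gU | gg; T -> g | TT | TU; U -> g | TT.
TERM: introduce A -> g and substitute in every rule of length ≥2.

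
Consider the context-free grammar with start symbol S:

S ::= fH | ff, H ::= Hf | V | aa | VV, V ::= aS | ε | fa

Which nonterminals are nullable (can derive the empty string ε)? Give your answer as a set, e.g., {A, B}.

{H, V}

Directly nullable (have an ε-rule): {V}.
H is nullable via H -> V (every symbol on the right is already known nullable).
Not nullable: S — each has a terminal in every rule's right-hand side or depends on a non-nullable symbol.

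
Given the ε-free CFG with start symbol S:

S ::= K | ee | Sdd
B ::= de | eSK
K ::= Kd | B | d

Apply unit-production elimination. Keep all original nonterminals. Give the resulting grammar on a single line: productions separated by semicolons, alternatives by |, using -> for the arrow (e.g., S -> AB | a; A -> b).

S -> d | Kd | de | ee | Sdd | eSK; B -> de | eSK; K -> d | Kd | de | eSK

Unit productions: K->B, S->K.
Unit pairs (A ⇒* B via units): (K,B), (S,B), (S,K).
S: inherits non-unit rules of {B, K, S} → Kd | Sdd | d | de | eSK | ee.
B: inherits non-unit rules of {B} → de | eSK.
K: inherits non-unit rules of {B, K} → Kd | d | de | eSK.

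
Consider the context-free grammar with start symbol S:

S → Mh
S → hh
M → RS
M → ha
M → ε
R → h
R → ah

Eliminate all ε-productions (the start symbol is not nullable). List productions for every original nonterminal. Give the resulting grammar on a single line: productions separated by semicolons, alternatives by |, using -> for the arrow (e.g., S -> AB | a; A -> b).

S -> h | Mh | hh; M -> RS | ha; R -> h | ah

Nullable set: {M}.
S -> Mh: M nullable, giving Mh | h.
Drop M -> ε.
Unchanged (no nullable symbols): S -> hh; M -> RS; M -> ha; R -> ah; R -> h.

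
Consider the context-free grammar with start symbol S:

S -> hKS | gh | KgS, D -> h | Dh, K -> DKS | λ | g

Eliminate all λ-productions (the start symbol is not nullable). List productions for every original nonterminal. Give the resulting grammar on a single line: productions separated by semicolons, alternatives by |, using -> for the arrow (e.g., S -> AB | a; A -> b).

Nullable set: {K}.
S -> KgS: K nullable, giving KgS | gS.
S -> hKS: K nullable, giving hKS | hS.
Drop K -> λ.
K -> DKS: K nullable, giving DKS | DS.
Unchanged (no nullable symbols): S -> gh; D -> Dh; D -> h; K -> g.

S -> gS | gh | hS | KgS | hKS; D -> h | Dh; K -> g | DS | DKS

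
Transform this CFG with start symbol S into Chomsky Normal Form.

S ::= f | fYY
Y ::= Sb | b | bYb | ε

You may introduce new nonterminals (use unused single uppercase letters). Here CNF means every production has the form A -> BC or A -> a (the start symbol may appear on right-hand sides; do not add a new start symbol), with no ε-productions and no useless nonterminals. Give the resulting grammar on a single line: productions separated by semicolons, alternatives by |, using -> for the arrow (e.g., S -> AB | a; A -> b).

S -> f | AC | AY; A -> f; B -> b; C -> YY; D -> YB; Y -> b | BB | BD | SB

Nullable: {Y}; after ε-elimination: S -> f | fY | fYY; Y -> b | Sb | bb | bYb.
No unit productions to eliminate.
TERM: introduce B -> b, A -> f and substitute in every rule of length ≥2.
BIN: S -> AYY becomes S -> AC, C -> YY; Y -> BYB becomes Y -> BD, D -> YB.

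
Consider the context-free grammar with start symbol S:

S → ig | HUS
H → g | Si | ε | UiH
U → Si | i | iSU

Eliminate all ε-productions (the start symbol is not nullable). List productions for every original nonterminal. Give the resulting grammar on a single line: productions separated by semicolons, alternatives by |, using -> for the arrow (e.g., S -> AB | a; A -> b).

Nullable set: {H}.
S -> HUS: H nullable, giving HUS | US.
Drop H -> ε.
H -> UiH: H nullable, giving Ui | UiH.
Unchanged (no nullable symbols): S -> ig; H -> Si; H -> g; U -> Si; U -> i; U -> iSU.

S -> US | ig | HUS; H -> g | Si | Ui | UiH; U -> i | Si | iSU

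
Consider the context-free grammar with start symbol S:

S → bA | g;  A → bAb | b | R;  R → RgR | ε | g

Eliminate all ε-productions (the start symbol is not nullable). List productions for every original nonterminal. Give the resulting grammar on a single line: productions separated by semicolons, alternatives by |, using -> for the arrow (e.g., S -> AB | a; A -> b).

S -> b | g | bA; A -> R | b | bb | bAb; R -> g | Rg | gR | RgR

Nullable set: {A, R}.
S -> bA: A nullable, giving b | bA.
A -> R: R nullable, giving R.
A -> bAb: A nullable, giving bAb | bb.
Drop R -> ε.
R -> RgR: R, R nullable, giving Rg | RgR | g | gR.
Unchanged (no nullable symbols): S -> g; A -> b; R -> g.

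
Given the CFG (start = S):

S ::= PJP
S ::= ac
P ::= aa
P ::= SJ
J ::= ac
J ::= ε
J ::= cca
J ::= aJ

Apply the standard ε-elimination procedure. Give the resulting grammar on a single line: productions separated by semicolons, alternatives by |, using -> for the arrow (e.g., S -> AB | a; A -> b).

S -> PP | ac | PJP; J -> a | aJ | ac | cca; P -> S | SJ | aa

Nullable set: {J}.
S -> PJP: J nullable, giving PJP | PP.
Drop J -> ε.
J -> aJ: J nullable, giving a | aJ.
P -> SJ: J nullable, giving S | SJ.
Unchanged (no nullable symbols): S -> ac; J -> ac; J -> cca; P -> aa.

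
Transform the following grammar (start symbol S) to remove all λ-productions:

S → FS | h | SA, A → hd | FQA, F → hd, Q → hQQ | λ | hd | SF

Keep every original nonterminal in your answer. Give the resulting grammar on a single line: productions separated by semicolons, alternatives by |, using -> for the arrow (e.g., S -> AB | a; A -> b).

Nullable set: {Q}.
A -> FQA: Q nullable, giving FA | FQA.
Drop Q -> λ.
Q -> hQQ: Q, Q nullable, giving h | hQ | hQQ.
Unchanged (no nullable symbols): S -> FS; S -> SA; S -> h; A -> hd; F -> hd; Q -> SF; Q -> hd.

S -> h | FS | SA; A -> FA | hd | FQA; F -> hd; Q -> h | SF | hQ | hd | hQQ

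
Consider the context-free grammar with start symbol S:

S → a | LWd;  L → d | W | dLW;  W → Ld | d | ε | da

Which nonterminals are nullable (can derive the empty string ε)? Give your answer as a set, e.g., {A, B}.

Directly nullable (have an ε-rule): {W}.
L is nullable via L -> W (every symbol on the right is already known nullable).
Not nullable: S — each has a terminal in every rule's right-hand side or depends on a non-nullable symbol.

{L, W}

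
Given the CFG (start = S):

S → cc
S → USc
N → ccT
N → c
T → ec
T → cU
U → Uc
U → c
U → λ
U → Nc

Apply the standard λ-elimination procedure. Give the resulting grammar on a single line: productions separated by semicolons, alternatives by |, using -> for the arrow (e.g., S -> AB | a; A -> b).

S -> Sc | cc | USc; N -> c | ccT; T -> c | cU | ec; U -> c | Nc | Uc

Nullable set: {U}.
S -> USc: U nullable, giving Sc | USc.
T -> cU: U nullable, giving c | cU.
Drop U -> λ.
U -> Uc: U nullable, giving Uc | c.
Unchanged (no nullable symbols): S -> cc; N -> c; N -> ccT; T -> ec; U -> Nc; U -> c.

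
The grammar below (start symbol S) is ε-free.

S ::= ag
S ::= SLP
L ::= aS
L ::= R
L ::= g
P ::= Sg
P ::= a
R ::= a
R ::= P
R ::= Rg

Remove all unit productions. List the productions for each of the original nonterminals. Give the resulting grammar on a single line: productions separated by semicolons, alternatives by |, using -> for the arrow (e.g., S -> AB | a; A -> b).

Unit productions: L->R, R->P.
Unit pairs (A ⇒* B via units): (L,P), (L,R), (R,P).
S: inherits non-unit rules of {S} → SLP | ag.
L: inherits non-unit rules of {L, P, R} → Rg | Sg | a | aS | g.
P: inherits non-unit rules of {P} → Sg | a.
R: inherits non-unit rules of {P, R} → Rg | Sg | a.

S -> ag | SLP; L -> a | g | Rg | Sg | aS; P -> a | Sg; R -> a | Rg | Sg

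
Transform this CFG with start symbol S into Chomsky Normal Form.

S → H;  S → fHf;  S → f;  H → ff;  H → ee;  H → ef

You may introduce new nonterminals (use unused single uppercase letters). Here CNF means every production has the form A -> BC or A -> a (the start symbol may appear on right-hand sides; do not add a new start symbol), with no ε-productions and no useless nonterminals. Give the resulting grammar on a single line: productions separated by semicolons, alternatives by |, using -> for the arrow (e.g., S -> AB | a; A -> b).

No ε-productions.
After unit-elimination: S -> f | ee | ef | ff | fHf; H -> ee | ef | ff.
TERM: introduce A -> e, B -> f and substitute in every rule of length ≥2.
BIN: S -> BHB becomes S -> BC, C -> HB.

S -> f | AA | AB | BB | BC; A -> e; B -> f; C -> HB; H -> AA | AB | BB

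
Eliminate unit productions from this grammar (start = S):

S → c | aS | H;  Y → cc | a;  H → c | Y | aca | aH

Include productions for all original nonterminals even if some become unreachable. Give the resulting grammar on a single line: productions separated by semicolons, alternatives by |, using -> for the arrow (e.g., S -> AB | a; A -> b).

Unit productions: H->Y, S->H.
Unit pairs (A ⇒* B via units): (H,Y), (S,H), (S,Y).
S: inherits non-unit rules of {H, S, Y} → a | aH | aS | aca | c | cc.
H: inherits non-unit rules of {H, Y} → a | aH | aca | c | cc.
Y: inherits non-unit rules of {Y} → a | cc.

S -> a | c | aH | aS | cc | aca; H -> a | c | aH | cc | aca; Y -> a | cc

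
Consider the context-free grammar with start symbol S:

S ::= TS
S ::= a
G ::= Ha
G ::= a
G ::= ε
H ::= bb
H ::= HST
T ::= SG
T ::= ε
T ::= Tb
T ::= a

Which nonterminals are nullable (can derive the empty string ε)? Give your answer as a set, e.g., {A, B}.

{G, T}

Directly nullable (have an ε-rule): {G, T}.
Not nullable: H, S — each has a terminal in every rule's right-hand side or depends on a non-nullable symbol.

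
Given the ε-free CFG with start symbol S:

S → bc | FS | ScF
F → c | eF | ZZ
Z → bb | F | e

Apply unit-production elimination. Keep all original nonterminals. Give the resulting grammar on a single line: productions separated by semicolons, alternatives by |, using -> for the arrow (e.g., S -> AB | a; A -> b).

Unit productions: Z->F.
Unit pairs (A ⇒* B via units): (Z,F).
S: inherits non-unit rules of {S} → FS | ScF | bc.
F: inherits non-unit rules of {F} → ZZ | c | eF.
Z: inherits non-unit rules of {F, Z} → ZZ | bb | c | e | eF.

S -> FS | bc | ScF; F -> c | ZZ | eF; Z -> c | e | ZZ | bb | eF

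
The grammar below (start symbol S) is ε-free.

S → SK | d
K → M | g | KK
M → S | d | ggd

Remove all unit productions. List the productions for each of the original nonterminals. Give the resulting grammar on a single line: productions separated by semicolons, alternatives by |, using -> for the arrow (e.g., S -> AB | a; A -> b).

S -> d | SK; K -> d | g | KK | SK | ggd; M -> d | SK | ggd

Unit productions: K->M, M->S.
Unit pairs (A ⇒* B via units): (K,M), (K,S), (M,S).
S: inherits non-unit rules of {S} → SK | d.
K: inherits non-unit rules of {K, M, S} → KK | SK | d | g | ggd.
M: inherits non-unit rules of {M, S} → SK | d | ggd.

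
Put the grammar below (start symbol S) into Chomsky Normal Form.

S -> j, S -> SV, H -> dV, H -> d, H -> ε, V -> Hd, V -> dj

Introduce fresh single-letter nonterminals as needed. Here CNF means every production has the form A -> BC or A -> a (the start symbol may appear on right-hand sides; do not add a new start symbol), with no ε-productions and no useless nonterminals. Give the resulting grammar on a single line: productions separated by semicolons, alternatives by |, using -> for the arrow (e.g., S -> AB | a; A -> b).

S -> j | SV; A -> d; B -> j; H -> d | AV; V -> d | AB | HA

Nullable: {H}; after ε-elimination: S -> j | SV; H -> d | dV; V -> d | Hd | dj.
No unit productions to eliminate.
TERM: introduce A -> d, B -> j and substitute in every rule of length ≥2.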